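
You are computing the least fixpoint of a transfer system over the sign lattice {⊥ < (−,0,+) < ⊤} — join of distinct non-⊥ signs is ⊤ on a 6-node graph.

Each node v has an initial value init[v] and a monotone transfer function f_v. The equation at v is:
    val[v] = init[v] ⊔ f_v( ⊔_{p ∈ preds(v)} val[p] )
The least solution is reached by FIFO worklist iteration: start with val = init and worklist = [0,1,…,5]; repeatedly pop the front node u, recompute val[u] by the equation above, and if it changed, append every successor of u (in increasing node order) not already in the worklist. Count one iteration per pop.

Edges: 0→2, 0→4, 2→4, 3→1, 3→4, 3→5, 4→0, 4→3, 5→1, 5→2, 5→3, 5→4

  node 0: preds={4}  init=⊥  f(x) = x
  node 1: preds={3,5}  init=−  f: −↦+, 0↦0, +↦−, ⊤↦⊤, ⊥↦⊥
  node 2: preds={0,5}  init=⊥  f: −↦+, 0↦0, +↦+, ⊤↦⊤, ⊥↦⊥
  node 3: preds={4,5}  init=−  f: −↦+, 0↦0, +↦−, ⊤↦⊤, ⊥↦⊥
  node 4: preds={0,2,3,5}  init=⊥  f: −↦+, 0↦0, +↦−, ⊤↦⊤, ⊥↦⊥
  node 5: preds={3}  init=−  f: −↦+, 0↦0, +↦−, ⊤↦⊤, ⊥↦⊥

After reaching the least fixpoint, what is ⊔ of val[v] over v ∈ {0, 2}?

⊤

Trace (11 dequeues):
  [1] u=0 | in ⊥ | out ⊥ | ==
  [2] u=1 | in − | out ⊤ | prev − | push {}
  [3] u=2 | in − | out + | prev ⊥ | push {}
  [4] u=3 | in − | out ⊤ | prev − | push {1}
  [5] u=4 | in ⊤ | out ⊤ | prev ⊥ | push {0,3}
  [6] u=5 | in ⊤ | out ⊤ | prev − | push {2,4}
  [7] u=1 | in ⊤ | out ⊤ | ==
  [8] u=0 | in ⊤ | out ⊤ | prev ⊥ | push {}
  [9] u=3 | in ⊤ | out ⊤ | ==
  [10] u=2 | in ⊤ | out ⊤ | prev + | push {}
  [11] u=4 | in ⊤ | out ⊤ | ==

Converged values:
  [0] ⊤
  [1] ⊤
  [2] ⊤
  [3] ⊤
  [4] ⊤
  [5] ⊤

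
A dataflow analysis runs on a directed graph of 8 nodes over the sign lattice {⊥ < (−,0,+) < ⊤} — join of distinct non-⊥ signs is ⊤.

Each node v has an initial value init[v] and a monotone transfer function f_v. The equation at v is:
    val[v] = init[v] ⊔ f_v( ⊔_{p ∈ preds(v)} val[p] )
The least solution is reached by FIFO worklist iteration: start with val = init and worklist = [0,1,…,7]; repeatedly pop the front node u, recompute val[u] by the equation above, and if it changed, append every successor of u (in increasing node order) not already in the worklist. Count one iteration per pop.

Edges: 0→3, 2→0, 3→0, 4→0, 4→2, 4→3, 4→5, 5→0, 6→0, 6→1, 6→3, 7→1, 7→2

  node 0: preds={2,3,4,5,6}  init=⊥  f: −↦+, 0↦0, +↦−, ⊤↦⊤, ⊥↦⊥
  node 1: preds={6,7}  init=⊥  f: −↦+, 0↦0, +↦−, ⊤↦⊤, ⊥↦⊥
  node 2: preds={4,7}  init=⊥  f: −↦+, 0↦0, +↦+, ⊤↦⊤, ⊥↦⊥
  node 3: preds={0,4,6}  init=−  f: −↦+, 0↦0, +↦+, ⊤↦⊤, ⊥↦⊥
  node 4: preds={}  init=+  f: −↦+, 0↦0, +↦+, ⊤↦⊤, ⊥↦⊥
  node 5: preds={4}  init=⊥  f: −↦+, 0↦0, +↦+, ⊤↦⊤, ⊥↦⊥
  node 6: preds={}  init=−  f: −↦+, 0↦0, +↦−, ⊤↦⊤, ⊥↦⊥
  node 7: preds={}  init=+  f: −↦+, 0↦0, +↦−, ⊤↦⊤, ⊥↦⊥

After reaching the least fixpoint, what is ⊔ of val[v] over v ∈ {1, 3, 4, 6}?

⊤

Worklist (9 pops):
  #1 pop 0: in=⊤ → ⊤ (was ⊥); enqueue []
  #2 pop 1: in=⊤ → ⊤ (was ⊥); enqueue []
  #3 pop 2: in=+ → + (was ⊥); enqueue [0]
  #4 pop 3: in=⊤ → ⊤ (was −); enqueue []
  #5 pop 4: in=⊥ → + (no change)
  #6 pop 5: in=+ → + (was ⊥); enqueue []
  #7 pop 6: in=⊥ → − (no change)
  #8 pop 7: in=⊥ → + (no change)
  #9 pop 0: in=⊤ → ⊤ (no change)

Fixpoint:
  val[0] = ⊤
  val[1] = ⊤
  val[2] = +
  val[3] = ⊤
  val[4] = +
  val[5] = +
  val[6] = −
  val[7] = +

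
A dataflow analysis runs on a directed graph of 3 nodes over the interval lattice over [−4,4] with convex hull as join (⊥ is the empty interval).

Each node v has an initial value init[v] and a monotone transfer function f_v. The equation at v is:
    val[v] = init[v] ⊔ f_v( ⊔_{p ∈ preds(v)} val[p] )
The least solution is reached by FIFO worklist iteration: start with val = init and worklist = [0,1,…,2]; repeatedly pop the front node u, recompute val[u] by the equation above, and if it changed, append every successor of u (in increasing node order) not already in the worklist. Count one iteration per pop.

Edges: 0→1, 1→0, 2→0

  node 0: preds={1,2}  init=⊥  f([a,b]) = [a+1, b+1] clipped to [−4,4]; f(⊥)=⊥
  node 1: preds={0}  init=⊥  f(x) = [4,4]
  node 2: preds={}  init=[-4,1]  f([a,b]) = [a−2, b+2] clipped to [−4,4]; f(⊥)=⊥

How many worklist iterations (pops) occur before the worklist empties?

5

Iteration log — 5 steps:
  step 1. node 0  ⊔preds=[-4,1]  new=[-3,2]  old=⊥  +wl: 
  step 2. node 1  ⊔preds=[-3,2]  new=[4,4]  old=⊥  +wl: 0
  step 3. node 2  ⊔preds=⊥  new=[-4,1]  stable
  step 4. node 0  ⊔preds=[-4,4]  new=[-3,4]  old=[-3,2]  +wl: 1
  step 5. node 1  ⊔preds=[-3,4]  new=[4,4]  stable

Least fixpoint reached:
  node 0: [-3,4]
  node 1: [4,4]
  node 2: [-4,1]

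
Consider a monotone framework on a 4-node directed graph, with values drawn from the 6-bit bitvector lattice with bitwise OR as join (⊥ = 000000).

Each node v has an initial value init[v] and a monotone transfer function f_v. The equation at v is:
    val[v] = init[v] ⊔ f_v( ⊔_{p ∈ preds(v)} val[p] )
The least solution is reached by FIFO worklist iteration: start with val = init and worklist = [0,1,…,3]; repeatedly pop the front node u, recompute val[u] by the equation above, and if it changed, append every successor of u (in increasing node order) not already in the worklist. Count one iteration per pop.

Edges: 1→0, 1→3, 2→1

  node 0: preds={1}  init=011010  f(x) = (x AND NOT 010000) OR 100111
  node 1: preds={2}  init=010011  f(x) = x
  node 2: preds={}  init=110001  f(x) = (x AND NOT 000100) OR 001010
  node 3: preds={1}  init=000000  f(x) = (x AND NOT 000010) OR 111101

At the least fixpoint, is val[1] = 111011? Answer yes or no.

yes

Worklist (8 pops):
  #1 pop 0: in=010011 → 111111 (was 011010); enqueue []
  #2 pop 1: in=110001 → 110011 (was 010011); enqueue [0]
  #3 pop 2: in=000000 → 111011 (was 110001); enqueue [1]
  #4 pop 3: in=110011 → 111101 (was 000000); enqueue []
  #5 pop 0: in=110011 → 111111 (no change)
  #6 pop 1: in=111011 → 111011 (was 110011); enqueue [0,3]
  #7 pop 0: in=111011 → 111111 (no change)
  #8 pop 3: in=111011 → 111101 (no change)

Fixpoint:
  val[0] = 111111
  val[1] = 111011
  val[2] = 111011
  val[3] = 111101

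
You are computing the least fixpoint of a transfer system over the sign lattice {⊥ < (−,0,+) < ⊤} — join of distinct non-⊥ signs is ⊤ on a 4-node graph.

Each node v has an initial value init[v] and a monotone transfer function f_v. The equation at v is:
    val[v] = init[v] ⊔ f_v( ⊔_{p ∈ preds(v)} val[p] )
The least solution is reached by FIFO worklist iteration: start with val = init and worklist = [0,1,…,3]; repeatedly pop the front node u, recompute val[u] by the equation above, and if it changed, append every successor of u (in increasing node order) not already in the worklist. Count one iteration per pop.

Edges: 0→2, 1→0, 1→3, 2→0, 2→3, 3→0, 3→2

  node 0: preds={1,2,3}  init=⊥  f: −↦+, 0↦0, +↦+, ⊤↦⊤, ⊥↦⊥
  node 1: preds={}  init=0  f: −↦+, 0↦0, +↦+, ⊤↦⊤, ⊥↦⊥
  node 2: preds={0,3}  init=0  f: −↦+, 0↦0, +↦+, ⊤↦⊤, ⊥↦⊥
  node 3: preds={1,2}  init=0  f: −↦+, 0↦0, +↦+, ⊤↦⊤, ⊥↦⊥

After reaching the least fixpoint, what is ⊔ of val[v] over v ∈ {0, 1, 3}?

Worklist (4 pops):
  #1 pop 0: in=0 → 0 (was ⊥); enqueue []
  #2 pop 1: in=⊥ → 0 (no change)
  #3 pop 2: in=0 → 0 (no change)
  #4 pop 3: in=0 → 0 (no change)

Fixpoint:
  val[0] = 0
  val[1] = 0
  val[2] = 0
  val[3] = 0

0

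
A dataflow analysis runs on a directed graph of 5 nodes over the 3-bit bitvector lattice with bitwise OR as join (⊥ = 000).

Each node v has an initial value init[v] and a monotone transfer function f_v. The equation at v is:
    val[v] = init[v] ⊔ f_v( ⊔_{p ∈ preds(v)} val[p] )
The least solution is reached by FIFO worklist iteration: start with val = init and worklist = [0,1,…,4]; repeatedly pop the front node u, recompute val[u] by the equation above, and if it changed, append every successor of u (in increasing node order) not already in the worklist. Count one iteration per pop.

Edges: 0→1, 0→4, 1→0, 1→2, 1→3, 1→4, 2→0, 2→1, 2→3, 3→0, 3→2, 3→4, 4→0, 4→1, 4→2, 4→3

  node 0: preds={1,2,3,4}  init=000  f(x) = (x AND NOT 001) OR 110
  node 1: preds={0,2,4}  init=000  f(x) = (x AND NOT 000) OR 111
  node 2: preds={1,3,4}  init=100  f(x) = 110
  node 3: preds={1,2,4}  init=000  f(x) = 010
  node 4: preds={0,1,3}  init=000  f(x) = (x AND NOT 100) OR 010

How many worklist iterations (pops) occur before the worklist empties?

9

Iteration log — 9 steps:
  step 1. node 0  ⊔preds=100  new=110  old=000  +wl: 
  step 2. node 1  ⊔preds=110  new=111  old=000  +wl: 0
  step 3. node 2  ⊔preds=111  new=110  old=100  +wl: 1
  step 4. node 3  ⊔preds=111  new=010  old=000  +wl: 2
  step 5. node 4  ⊔preds=111  new=011  old=000  +wl: 3
  step 6. node 0  ⊔preds=111  new=110  stable
  step 7. node 1  ⊔preds=111  new=111  stable
  step 8. node 2  ⊔preds=111  new=110  stable
  step 9. node 3  ⊔preds=111  new=010  stable

Least fixpoint reached:
  node 0: 110
  node 1: 111
  node 2: 110
  node 3: 010
  node 4: 011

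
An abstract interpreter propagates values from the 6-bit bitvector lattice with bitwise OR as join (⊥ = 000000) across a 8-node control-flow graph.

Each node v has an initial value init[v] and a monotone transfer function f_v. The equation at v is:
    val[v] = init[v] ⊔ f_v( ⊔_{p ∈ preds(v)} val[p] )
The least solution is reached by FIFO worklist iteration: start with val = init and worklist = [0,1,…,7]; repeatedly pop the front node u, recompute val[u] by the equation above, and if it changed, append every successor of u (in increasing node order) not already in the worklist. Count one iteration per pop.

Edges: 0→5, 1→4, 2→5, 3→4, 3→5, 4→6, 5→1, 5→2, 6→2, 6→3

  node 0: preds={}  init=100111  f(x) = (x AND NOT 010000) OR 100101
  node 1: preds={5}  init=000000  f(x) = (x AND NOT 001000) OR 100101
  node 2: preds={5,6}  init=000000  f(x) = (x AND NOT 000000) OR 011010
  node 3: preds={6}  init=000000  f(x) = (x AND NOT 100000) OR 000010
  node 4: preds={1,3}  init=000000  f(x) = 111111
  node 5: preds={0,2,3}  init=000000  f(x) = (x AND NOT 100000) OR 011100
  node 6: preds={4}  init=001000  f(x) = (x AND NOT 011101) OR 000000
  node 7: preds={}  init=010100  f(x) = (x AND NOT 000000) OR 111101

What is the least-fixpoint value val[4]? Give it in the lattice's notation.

111111

Worklist (13 pops):
  #1 pop 0: in=000000 → 100111 (no change)
  #2 pop 1: in=000000 → 100101 (was 000000); enqueue []
  #3 pop 2: in=001000 → 011010 (was 000000); enqueue []
  #4 pop 3: in=001000 → 001010 (was 000000); enqueue []
  #5 pop 4: in=101111 → 111111 (was 000000); enqueue []
  #6 pop 5: in=111111 → 011111 (was 000000); enqueue [1,2]
  #7 pop 6: in=111111 → 101010 (was 001000); enqueue [3]
  #8 pop 7: in=000000 → 111101 (was 010100); enqueue []
  #9 pop 1: in=011111 → 110111 (was 100101); enqueue [4]
  #10 pop 2: in=111111 → 111111 (was 011010); enqueue [5]
  #11 pop 3: in=101010 → 001010 (no change)
  #12 pop 4: in=111111 → 111111 (no change)
  #13 pop 5: in=111111 → 011111 (no change)

Fixpoint:
  val[0] = 100111
  val[1] = 110111
  val[2] = 111111
  val[3] = 001010
  val[4] = 111111
  val[5] = 011111
  val[6] = 101010
  val[7] = 111101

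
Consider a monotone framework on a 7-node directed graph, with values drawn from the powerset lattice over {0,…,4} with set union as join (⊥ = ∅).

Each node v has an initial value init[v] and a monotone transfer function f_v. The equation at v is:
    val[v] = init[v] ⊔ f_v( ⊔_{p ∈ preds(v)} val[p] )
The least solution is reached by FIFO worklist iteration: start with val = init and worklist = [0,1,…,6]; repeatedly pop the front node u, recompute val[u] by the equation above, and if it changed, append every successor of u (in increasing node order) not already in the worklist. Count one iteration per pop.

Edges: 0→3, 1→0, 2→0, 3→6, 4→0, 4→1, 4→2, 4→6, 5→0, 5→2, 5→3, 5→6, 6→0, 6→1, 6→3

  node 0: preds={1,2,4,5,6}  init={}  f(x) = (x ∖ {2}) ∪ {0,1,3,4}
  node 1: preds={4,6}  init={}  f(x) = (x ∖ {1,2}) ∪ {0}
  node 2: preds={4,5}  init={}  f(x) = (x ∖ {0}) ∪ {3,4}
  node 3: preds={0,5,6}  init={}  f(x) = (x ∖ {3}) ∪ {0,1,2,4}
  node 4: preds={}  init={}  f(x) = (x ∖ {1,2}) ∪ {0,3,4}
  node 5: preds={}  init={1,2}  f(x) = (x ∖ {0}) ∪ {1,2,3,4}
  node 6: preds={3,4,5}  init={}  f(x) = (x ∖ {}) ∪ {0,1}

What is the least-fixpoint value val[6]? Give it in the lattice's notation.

{0,1,2,3,4}

Trace (12 dequeues):
  [1] u=0 | in {1,2} | out {0,1,3,4} | prev {} | push {}
  [2] u=1 | in {} | out {0} | prev {} | push {0}
  [3] u=2 | in {1,2} | out {1,2,3,4} | prev {} | push {}
  [4] u=3 | in {0,1,2,3,4} | out {0,1,2,4} | prev {} | push {}
  [5] u=4 | in {} | out {0,3,4} | prev {} | push {1,2}
  [6] u=5 | in {} | out {1,2,3,4} | prev {1,2} | push {3}
  [7] u=6 | in {0,1,2,3,4} | out {0,1,2,3,4} | prev {} | push {}
  [8] u=0 | in {0,1,2,3,4} | out {0,1,3,4} | ==
  [9] u=1 | in {0,1,2,3,4} | out {0,3,4} | prev {0} | push {0}
  [10] u=2 | in {0,1,2,3,4} | out {1,2,3,4} | ==
  [11] u=3 | in {0,1,2,3,4} | out {0,1,2,4} | ==
  [12] u=0 | in {0,1,2,3,4} | out {0,1,3,4} | ==

Converged values:
  [0] {0,1,3,4}
  [1] {0,3,4}
  [2] {1,2,3,4}
  [3] {0,1,2,4}
  [4] {0,3,4}
  [5] {1,2,3,4}
  [6] {0,1,2,3,4}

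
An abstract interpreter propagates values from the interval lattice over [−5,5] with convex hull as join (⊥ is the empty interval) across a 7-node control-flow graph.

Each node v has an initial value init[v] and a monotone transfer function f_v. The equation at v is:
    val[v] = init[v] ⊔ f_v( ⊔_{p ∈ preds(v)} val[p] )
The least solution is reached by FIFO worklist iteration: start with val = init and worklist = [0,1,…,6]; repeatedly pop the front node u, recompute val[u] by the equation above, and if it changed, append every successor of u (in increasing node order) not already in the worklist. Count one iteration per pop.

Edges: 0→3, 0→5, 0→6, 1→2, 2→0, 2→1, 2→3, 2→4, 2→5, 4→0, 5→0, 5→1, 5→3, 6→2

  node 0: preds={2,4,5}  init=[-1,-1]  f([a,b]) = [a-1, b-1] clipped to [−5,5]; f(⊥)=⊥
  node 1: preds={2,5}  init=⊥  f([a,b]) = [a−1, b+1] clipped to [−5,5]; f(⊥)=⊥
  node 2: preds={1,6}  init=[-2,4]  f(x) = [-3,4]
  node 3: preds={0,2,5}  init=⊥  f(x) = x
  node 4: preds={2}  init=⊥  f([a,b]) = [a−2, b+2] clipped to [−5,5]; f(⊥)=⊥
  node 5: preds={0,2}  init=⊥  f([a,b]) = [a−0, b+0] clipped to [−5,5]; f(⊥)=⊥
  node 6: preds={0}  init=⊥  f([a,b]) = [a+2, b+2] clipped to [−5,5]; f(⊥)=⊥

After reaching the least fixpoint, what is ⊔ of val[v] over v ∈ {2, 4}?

Iteration log — 17 steps:
  step 1. node 0  ⊔preds=[-2,4]  new=[-3,3]  old=[-1,-1]  +wl: 
  step 2. node 1  ⊔preds=[-2,4]  new=[-3,5]  old=⊥  +wl: 
  step 3. node 2  ⊔preds=[-3,5]  new=[-3,4]  old=[-2,4]  +wl: 0,1
  step 4. node 3  ⊔preds=[-3,4]  new=[-3,4]  old=⊥  +wl: 
  step 5. node 4  ⊔preds=[-3,4]  new=[-5,5]  old=⊥  +wl: 
  step 6. node 5  ⊔preds=[-3,4]  new=[-3,4]  old=⊥  +wl: 3
  step 7. node 6  ⊔preds=[-3,3]  new=[-1,5]  old=⊥  +wl: 2
  step 8. node 0  ⊔preds=[-5,5]  new=[-5,4]  old=[-3,3]  +wl: 5,6
  step 9. node 1  ⊔preds=[-3,4]  new=[-4,5]  old=[-3,5]  +wl: 
  step 10. node 3  ⊔preds=[-5,4]  new=[-5,4]  old=[-3,4]  +wl: 
  step 11. node 2  ⊔preds=[-4,5]  new=[-3,4]  stable
  step 12. node 5  ⊔preds=[-5,4]  new=[-5,4]  old=[-3,4]  +wl: 0,1,3
  step 13. node 6  ⊔preds=[-5,4]  new=[-3,5]  old=[-1,5]  +wl: 2
  step 14. node 0  ⊔preds=[-5,5]  new=[-5,4]  stable
  step 15. node 1  ⊔preds=[-5,4]  new=[-5,5]  old=[-4,5]  +wl: 
  step 16. node 3  ⊔preds=[-5,4]  new=[-5,4]  stable
  step 17. node 2  ⊔preds=[-5,5]  new=[-3,4]  stable

Least fixpoint reached:
  node 0: [-5,4]
  node 1: [-5,5]
  node 2: [-3,4]
  node 3: [-5,4]
  node 4: [-5,5]
  node 5: [-5,4]
  node 6: [-3,5]

[-5,5]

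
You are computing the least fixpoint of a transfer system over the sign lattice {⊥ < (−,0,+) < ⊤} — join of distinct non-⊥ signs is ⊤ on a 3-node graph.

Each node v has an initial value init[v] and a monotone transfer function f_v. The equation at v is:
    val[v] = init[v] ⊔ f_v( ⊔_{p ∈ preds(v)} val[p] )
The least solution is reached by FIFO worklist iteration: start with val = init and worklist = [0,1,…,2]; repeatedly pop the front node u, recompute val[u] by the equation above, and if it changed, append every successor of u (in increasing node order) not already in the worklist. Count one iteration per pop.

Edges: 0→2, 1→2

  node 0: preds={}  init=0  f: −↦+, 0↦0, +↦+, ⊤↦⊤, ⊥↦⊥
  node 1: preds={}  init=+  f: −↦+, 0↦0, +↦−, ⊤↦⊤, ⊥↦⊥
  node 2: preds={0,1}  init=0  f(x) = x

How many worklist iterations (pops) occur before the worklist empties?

3

Worklist (3 pops):
  #1 pop 0: in=⊥ → 0 (no change)
  #2 pop 1: in=⊥ → + (no change)
  #3 pop 2: in=⊤ → ⊤ (was 0); enqueue []

Fixpoint:
  val[0] = 0
  val[1] = +
  val[2] = ⊤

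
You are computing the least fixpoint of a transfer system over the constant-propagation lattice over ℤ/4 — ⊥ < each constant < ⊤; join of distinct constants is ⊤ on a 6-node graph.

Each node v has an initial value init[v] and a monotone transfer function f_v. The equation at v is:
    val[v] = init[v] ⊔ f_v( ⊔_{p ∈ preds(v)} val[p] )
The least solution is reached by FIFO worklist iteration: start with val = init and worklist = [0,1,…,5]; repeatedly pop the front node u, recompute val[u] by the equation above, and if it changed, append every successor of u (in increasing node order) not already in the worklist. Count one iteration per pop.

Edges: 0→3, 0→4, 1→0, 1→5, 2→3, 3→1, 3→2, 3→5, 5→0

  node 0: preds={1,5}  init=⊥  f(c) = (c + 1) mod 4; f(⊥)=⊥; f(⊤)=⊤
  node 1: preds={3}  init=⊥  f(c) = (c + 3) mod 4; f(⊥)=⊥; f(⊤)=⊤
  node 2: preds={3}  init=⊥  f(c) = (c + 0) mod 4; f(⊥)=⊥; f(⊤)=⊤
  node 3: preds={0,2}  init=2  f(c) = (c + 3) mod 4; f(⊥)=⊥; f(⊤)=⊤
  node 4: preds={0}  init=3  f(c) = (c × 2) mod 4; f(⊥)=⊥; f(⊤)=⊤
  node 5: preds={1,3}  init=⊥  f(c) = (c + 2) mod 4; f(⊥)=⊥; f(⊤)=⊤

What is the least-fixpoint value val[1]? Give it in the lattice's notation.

⊤

Worklist (13 pops):
  #1 pop 0: in=⊥ → ⊥ (no change)
  #2 pop 1: in=2 → 1 (was ⊥); enqueue [0]
  #3 pop 2: in=2 → 2 (was ⊥); enqueue []
  #4 pop 3: in=2 → ⊤ (was 2); enqueue [1,2]
  #5 pop 4: in=⊥ → 3 (no change)
  #6 pop 5: in=⊤ → ⊤ (was ⊥); enqueue []
  #7 pop 0: in=⊤ → ⊤ (was ⊥); enqueue [3,4]
  #8 pop 1: in=⊤ → ⊤ (was 1); enqueue [0,5]
  #9 pop 2: in=⊤ → ⊤ (was 2); enqueue []
  #10 pop 3: in=⊤ → ⊤ (no change)
  #11 pop 4: in=⊤ → ⊤ (was 3); enqueue []
  #12 pop 0: in=⊤ → ⊤ (no change)
  #13 pop 5: in=⊤ → ⊤ (no change)

Fixpoint:
  val[0] = ⊤
  val[1] = ⊤
  val[2] = ⊤
  val[3] = ⊤
  val[4] = ⊤
  val[5] = ⊤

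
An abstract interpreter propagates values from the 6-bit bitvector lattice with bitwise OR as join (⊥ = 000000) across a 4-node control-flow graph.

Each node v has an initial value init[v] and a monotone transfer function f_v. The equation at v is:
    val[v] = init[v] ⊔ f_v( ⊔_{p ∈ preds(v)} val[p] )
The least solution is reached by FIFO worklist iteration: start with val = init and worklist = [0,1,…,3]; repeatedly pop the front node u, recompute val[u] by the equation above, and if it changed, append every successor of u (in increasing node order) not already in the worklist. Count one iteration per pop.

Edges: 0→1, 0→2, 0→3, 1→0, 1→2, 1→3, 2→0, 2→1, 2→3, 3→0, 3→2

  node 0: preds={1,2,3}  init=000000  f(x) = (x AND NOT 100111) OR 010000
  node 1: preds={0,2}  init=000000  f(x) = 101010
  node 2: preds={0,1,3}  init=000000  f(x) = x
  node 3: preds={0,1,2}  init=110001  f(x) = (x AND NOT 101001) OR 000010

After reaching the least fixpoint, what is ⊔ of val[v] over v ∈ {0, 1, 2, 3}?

111011

Trace (8 dequeues):
  [1] u=0 | in 110001 | out 010000 | prev 000000 | push {}
  [2] u=1 | in 010000 | out 101010 | prev 000000 | push {0}
  [3] u=2 | in 111011 | out 111011 | prev 000000 | push {1}
  [4] u=3 | in 111011 | out 110011 | prev 110001 | push {2}
  [5] u=0 | in 111011 | out 011000 | prev 010000 | push {3}
  [6] u=1 | in 111011 | out 101010 | ==
  [7] u=2 | in 111011 | out 111011 | ==
  [8] u=3 | in 111011 | out 110011 | ==

Converged values:
  [0] 011000
  [1] 101010
  [2] 111011
  [3] 110011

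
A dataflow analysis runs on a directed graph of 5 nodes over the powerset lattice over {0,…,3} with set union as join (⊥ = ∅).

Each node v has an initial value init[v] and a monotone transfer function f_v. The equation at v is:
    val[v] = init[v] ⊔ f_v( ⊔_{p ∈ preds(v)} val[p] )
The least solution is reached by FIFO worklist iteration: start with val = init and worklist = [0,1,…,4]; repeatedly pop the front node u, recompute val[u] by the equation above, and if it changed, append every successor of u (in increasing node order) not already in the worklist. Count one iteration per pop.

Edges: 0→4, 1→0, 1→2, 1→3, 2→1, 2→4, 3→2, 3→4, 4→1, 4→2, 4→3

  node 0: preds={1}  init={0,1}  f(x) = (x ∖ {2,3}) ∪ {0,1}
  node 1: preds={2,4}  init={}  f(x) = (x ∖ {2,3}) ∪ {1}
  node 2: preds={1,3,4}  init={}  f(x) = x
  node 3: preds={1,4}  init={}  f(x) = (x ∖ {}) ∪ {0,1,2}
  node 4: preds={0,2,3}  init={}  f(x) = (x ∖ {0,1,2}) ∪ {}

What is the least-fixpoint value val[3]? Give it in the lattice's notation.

{0,1,2}

Trace (13 dequeues):
  [1] u=0 | in {} | out {0,1} | ==
  [2] u=1 | in {} | out {1} | prev {} | push {0}
  [3] u=2 | in {1} | out {1} | prev {} | push {1}
  [4] u=3 | in {1} | out {0,1,2} | prev {} | push {2}
  [5] u=4 | in {0,1,2} | out {} | ==
  [6] u=0 | in {1} | out {0,1} | ==
  [7] u=1 | in {1} | out {1} | ==
  [8] u=2 | in {0,1,2} | out {0,1,2} | prev {1} | push {1,4}
  [9] u=1 | in {0,1,2} | out {0,1} | prev {1} | push {0,2,3}
  [10] u=4 | in {0,1,2} | out {} | ==
  [11] u=0 | in {0,1} | out {0,1} | ==
  [12] u=2 | in {0,1,2} | out {0,1,2} | ==
  [13] u=3 | in {0,1} | out {0,1,2} | ==

Converged values:
  [0] {0,1}
  [1] {0,1}
  [2] {0,1,2}
  [3] {0,1,2}
  [4] {}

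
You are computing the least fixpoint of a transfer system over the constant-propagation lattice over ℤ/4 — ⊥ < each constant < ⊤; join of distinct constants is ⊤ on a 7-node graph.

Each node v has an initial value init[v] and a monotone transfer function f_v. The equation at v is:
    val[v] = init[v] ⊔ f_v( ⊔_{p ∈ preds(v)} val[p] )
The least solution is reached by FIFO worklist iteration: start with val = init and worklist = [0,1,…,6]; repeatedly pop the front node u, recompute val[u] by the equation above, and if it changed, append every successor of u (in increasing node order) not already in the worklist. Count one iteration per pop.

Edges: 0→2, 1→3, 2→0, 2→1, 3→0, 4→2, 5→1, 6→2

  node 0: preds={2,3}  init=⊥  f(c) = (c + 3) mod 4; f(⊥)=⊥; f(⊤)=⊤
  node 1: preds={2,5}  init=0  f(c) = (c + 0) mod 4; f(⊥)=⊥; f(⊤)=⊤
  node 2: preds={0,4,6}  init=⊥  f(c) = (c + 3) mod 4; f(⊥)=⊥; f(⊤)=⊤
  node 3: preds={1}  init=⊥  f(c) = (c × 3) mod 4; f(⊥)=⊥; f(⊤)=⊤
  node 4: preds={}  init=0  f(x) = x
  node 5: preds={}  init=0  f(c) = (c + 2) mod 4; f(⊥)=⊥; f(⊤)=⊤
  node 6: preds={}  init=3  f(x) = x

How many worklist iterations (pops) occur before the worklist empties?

12

Iteration log — 12 steps:
  step 1. node 0  ⊔preds=⊥  new=⊥  stable
  step 2. node 1  ⊔preds=0  new=0  stable
  step 3. node 2  ⊔preds=⊤  new=⊤  old=⊥  +wl: 0,1
  step 4. node 3  ⊔preds=0  new=0  old=⊥  +wl: 
  step 5. node 4  ⊔preds=⊥  new=0  stable
  step 6. node 5  ⊔preds=⊥  new=0  stable
  step 7. node 6  ⊔preds=⊥  new=3  stable
  step 8. node 0  ⊔preds=⊤  new=⊤  old=⊥  +wl: 2
  step 9. node 1  ⊔preds=⊤  new=⊤  old=0  +wl: 3
  step 10. node 2  ⊔preds=⊤  new=⊤  stable
  step 11. node 3  ⊔preds=⊤  new=⊤  old=0  +wl: 0
  step 12. node 0  ⊔preds=⊤  new=⊤  stable

Least fixpoint reached:
  node 0: ⊤
  node 1: ⊤
  node 2: ⊤
  node 3: ⊤
  node 4: 0
  node 5: 0
  node 6: 3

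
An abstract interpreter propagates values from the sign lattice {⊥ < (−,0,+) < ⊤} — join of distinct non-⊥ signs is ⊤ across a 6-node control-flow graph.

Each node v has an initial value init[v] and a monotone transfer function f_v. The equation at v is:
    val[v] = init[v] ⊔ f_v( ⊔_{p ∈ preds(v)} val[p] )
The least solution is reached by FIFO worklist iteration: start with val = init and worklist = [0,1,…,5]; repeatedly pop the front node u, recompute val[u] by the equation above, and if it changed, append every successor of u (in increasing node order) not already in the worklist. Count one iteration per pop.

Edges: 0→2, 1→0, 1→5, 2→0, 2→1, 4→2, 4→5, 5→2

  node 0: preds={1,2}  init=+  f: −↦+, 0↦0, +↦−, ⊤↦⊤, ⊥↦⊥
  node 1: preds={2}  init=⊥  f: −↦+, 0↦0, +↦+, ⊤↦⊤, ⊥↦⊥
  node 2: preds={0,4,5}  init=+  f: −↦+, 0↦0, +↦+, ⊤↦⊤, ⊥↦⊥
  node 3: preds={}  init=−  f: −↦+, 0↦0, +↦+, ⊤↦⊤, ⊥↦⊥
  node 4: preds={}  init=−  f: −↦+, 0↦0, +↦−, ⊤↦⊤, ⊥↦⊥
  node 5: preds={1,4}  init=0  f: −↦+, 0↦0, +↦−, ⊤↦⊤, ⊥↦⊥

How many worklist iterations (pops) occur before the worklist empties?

11

Trace (11 dequeues):
  [1] u=0 | in + | out ⊤ | prev + | push {}
  [2] u=1 | in + | out + | prev ⊥ | push {0}
  [3] u=2 | in ⊤ | out ⊤ | prev + | push {1}
  [4] u=3 | in ⊥ | out − | ==
  [5] u=4 | in ⊥ | out − | ==
  [6] u=5 | in ⊤ | out ⊤ | prev 0 | push {2}
  [7] u=0 | in ⊤ | out ⊤ | ==
  [8] u=1 | in ⊤ | out ⊤ | prev + | push {0,5}
  [9] u=2 | in ⊤ | out ⊤ | ==
  [10] u=0 | in ⊤ | out ⊤ | ==
  [11] u=5 | in ⊤ | out ⊤ | ==

Converged values:
  [0] ⊤
  [1] ⊤
  [2] ⊤
  [3] −
  [4] −
  [5] ⊤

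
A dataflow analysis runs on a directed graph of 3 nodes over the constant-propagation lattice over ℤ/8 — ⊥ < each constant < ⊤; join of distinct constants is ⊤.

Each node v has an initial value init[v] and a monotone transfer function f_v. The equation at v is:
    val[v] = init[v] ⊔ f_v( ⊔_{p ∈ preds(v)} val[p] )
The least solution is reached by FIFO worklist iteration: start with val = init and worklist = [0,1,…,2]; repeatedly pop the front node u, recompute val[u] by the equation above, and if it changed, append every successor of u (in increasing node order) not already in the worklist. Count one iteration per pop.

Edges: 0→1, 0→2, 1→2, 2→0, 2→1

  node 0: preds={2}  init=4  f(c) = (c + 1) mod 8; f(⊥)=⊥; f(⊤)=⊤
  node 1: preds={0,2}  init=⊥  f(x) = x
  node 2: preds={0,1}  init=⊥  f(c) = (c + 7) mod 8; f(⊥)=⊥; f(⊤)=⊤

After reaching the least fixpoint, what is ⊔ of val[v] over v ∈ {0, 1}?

Iteration log — 9 steps:
  step 1. node 0  ⊔preds=⊥  new=4  stable
  step 2. node 1  ⊔preds=4  new=4  old=⊥  +wl: 
  step 3. node 2  ⊔preds=4  new=3  old=⊥  +wl: 0,1
  step 4. node 0  ⊔preds=3  new=4  stable
  step 5. node 1  ⊔preds=⊤  new=⊤  old=4  +wl: 2
  step 6. node 2  ⊔preds=⊤  new=⊤  old=3  +wl: 0,1
  step 7. node 0  ⊔preds=⊤  new=⊤  old=4  +wl: 2
  step 8. node 1  ⊔preds=⊤  new=⊤  stable
  step 9. node 2  ⊔preds=⊤  new=⊤  stable

Least fixpoint reached:
  node 0: ⊤
  node 1: ⊤
  node 2: ⊤

⊤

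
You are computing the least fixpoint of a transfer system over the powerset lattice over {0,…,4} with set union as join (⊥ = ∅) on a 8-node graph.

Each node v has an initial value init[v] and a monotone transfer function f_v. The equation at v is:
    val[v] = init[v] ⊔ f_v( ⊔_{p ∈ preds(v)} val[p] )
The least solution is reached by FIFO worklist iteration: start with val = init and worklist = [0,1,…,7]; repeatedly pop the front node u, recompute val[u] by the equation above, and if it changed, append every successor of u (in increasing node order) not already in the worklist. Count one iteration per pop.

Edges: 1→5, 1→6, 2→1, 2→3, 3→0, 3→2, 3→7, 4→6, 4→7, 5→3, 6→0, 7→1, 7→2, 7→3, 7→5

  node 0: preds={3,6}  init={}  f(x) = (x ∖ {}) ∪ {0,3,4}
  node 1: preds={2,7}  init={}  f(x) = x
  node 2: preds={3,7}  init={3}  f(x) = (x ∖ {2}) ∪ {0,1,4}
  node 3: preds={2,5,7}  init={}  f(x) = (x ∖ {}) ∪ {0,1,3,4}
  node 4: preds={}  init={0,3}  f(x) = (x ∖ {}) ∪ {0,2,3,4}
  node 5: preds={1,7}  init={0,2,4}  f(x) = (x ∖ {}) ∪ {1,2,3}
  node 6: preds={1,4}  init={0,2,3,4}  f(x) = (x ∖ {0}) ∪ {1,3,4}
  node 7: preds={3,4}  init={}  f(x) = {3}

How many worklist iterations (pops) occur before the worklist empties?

Iteration log — 14 steps:
  step 1. node 0  ⊔preds={0,2,3,4}  new={0,2,3,4}  old={}  +wl: 
  step 2. node 1  ⊔preds={3}  new={3}  old={}  +wl: 
  step 3. node 2  ⊔preds={}  new={0,1,3,4}  old={3}  +wl: 1
  step 4. node 3  ⊔preds={0,1,2,3,4}  new={0,1,2,3,4}  old={}  +wl: 0,2
  step 5. node 4  ⊔preds={}  new={0,2,3,4}  old={0,3}  +wl: 
  step 6. node 5  ⊔preds={3}  new={0,1,2,3,4}  old={0,2,4}  +wl: 3
  step 7. node 6  ⊔preds={0,2,3,4}  new={0,1,2,3,4}  old={0,2,3,4}  +wl: 
  step 8. node 7  ⊔preds={0,1,2,3,4}  new={3}  old={}  +wl: 5
  step 9. node 1  ⊔preds={0,1,3,4}  new={0,1,3,4}  old={3}  +wl: 6
  step 10. node 0  ⊔preds={0,1,2,3,4}  new={0,1,2,3,4}  old={0,2,3,4}  +wl: 
  step 11. node 2  ⊔preds={0,1,2,3,4}  new={0,1,3,4}  stable
  step 12. node 3  ⊔preds={0,1,2,3,4}  new={0,1,2,3,4}  stable
  step 13. node 5  ⊔preds={0,1,3,4}  new={0,1,2,3,4}  stable
  step 14. node 6  ⊔preds={0,1,2,3,4}  new={0,1,2,3,4}  stable

Least fixpoint reached:
  node 0: {0,1,2,3,4}
  node 1: {0,1,3,4}
  node 2: {0,1,3,4}
  node 3: {0,1,2,3,4}
  node 4: {0,2,3,4}
  node 5: {0,1,2,3,4}
  node 6: {0,1,2,3,4}
  node 7: {3}

14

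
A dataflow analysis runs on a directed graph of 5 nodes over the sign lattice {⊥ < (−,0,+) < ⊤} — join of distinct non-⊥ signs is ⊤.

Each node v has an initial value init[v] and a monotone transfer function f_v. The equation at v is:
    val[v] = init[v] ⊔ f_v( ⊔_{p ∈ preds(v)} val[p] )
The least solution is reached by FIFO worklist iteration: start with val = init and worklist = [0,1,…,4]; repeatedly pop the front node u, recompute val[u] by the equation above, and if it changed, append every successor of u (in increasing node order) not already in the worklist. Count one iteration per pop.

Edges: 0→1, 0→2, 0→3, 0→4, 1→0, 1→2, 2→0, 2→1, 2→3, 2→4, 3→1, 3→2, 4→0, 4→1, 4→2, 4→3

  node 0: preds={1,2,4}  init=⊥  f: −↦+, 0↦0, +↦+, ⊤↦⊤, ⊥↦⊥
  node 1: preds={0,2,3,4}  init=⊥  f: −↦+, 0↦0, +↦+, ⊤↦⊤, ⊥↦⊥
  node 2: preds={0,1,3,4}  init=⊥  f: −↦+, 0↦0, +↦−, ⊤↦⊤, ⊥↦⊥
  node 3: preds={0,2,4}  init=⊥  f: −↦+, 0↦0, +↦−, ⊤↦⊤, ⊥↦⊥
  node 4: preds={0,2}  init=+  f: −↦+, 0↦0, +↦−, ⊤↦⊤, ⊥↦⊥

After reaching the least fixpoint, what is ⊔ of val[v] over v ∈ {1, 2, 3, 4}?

Worklist (12 pops):
  #1 pop 0: in=+ → + (was ⊥); enqueue []
  #2 pop 1: in=+ → + (was ⊥); enqueue [0]
  #3 pop 2: in=+ → − (was ⊥); enqueue [1]
  #4 pop 3: in=⊤ → ⊤ (was ⊥); enqueue [2]
  #5 pop 4: in=⊤ → ⊤ (was +); enqueue [3]
  #6 pop 0: in=⊤ → ⊤ (was +); enqueue [4]
  #7 pop 1: in=⊤ → ⊤ (was +); enqueue [0]
  #8 pop 2: in=⊤ → ⊤ (was −); enqueue [1]
  #9 pop 3: in=⊤ → ⊤ (no change)
  #10 pop 4: in=⊤ → ⊤ (no change)
  #11 pop 0: in=⊤ → ⊤ (no change)
  #12 pop 1: in=⊤ → ⊤ (no change)

Fixpoint:
  val[0] = ⊤
  val[1] = ⊤
  val[2] = ⊤
  val[3] = ⊤
  val[4] = ⊤

⊤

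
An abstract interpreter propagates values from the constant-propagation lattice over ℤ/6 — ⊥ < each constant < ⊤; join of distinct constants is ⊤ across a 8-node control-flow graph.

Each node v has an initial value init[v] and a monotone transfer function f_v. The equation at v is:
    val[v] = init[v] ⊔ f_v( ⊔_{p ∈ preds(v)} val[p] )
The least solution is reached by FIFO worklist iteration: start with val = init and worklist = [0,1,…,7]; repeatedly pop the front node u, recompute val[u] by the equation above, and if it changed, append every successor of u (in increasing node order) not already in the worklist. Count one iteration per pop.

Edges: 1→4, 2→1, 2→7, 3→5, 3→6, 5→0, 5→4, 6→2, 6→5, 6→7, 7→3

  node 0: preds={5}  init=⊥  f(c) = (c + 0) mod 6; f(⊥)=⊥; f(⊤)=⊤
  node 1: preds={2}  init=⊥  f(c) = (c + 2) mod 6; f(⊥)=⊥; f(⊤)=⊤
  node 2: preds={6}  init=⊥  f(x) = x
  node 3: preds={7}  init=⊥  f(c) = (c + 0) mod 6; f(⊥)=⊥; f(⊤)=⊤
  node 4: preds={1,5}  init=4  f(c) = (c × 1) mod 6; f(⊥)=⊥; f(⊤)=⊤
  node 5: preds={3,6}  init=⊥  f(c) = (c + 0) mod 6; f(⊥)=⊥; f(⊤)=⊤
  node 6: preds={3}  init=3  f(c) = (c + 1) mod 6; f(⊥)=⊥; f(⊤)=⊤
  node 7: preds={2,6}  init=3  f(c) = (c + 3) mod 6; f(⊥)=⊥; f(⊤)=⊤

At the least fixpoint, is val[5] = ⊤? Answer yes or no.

Worklist (20 pops):
  #1 pop 0: in=⊥ → ⊥ (no change)
  #2 pop 1: in=⊥ → ⊥ (no change)
  #3 pop 2: in=3 → 3 (was ⊥); enqueue [1]
  #4 pop 3: in=3 → 3 (was ⊥); enqueue []
  #5 pop 4: in=⊥ → 4 (no change)
  #6 pop 5: in=3 → 3 (was ⊥); enqueue [0,4]
  #7 pop 6: in=3 → ⊤ (was 3); enqueue [2,5]
  #8 pop 7: in=⊤ → ⊤ (was 3); enqueue [3]
  #9 pop 1: in=3 → 5 (was ⊥); enqueue []
  #10 pop 0: in=3 → 3 (was ⊥); enqueue []
  #11 pop 4: in=⊤ → ⊤ (was 4); enqueue []
  #12 pop 2: in=⊤ → ⊤ (was 3); enqueue [1,7]
  #13 pop 5: in=⊤ → ⊤ (was 3); enqueue [0,4]
  #14 pop 3: in=⊤ → ⊤ (was 3); enqueue [5,6]
  #15 pop 1: in=⊤ → ⊤ (was 5); enqueue []
  #16 pop 7: in=⊤ → ⊤ (no change)
  #17 pop 0: in=⊤ → ⊤ (was 3); enqueue []
  #18 pop 4: in=⊤ → ⊤ (no change)
  #19 pop 5: in=⊤ → ⊤ (no change)
  #20 pop 6: in=⊤ → ⊤ (no change)

Fixpoint:
  val[0] = ⊤
  val[1] = ⊤
  val[2] = ⊤
  val[3] = ⊤
  val[4] = ⊤
  val[5] = ⊤
  val[6] = ⊤
  val[7] = ⊤

yes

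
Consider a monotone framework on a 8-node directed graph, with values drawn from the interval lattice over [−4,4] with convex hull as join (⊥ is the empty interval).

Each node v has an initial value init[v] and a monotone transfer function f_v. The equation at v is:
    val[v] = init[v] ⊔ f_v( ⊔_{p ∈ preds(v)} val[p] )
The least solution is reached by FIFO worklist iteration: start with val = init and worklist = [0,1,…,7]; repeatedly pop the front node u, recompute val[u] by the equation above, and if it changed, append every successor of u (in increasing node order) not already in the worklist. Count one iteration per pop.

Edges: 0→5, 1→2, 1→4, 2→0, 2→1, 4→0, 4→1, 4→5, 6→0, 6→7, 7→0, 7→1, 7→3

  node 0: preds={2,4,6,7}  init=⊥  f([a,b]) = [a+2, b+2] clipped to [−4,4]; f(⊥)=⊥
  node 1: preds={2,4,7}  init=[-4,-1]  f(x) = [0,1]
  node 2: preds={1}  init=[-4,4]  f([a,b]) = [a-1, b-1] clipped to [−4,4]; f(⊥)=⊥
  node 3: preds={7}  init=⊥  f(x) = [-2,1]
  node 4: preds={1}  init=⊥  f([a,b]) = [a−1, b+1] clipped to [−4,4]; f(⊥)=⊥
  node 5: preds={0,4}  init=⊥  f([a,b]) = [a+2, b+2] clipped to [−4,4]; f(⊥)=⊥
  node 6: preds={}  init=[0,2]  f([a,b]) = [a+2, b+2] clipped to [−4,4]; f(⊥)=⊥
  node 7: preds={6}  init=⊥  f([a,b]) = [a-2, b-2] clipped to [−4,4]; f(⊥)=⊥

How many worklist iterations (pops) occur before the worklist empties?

11

Worklist (11 pops):
  #1 pop 0: in=[-4,4] → [-2,4] (was ⊥); enqueue []
  #2 pop 1: in=[-4,4] → [-4,1] (was [-4,-1]); enqueue []
  #3 pop 2: in=[-4,1] → [-4,4] (no change)
  #4 pop 3: in=⊥ → [-2,1] (was ⊥); enqueue []
  #5 pop 4: in=[-4,1] → [-4,2] (was ⊥); enqueue [0,1]
  #6 pop 5: in=[-4,4] → [-2,4] (was ⊥); enqueue []
  #7 pop 6: in=⊥ → [0,2] (no change)
  #8 pop 7: in=[0,2] → [-2,0] (was ⊥); enqueue [3]
  #9 pop 0: in=[-4,4] → [-2,4] (no change)
  #10 pop 1: in=[-4,4] → [-4,1] (no change)
  #11 pop 3: in=[-2,0] → [-2,1] (no change)

Fixpoint:
  val[0] = [-2,4]
  val[1] = [-4,1]
  val[2] = [-4,4]
  val[3] = [-2,1]
  val[4] = [-4,2]
  val[5] = [-2,4]
  val[6] = [0,2]
  val[7] = [-2,0]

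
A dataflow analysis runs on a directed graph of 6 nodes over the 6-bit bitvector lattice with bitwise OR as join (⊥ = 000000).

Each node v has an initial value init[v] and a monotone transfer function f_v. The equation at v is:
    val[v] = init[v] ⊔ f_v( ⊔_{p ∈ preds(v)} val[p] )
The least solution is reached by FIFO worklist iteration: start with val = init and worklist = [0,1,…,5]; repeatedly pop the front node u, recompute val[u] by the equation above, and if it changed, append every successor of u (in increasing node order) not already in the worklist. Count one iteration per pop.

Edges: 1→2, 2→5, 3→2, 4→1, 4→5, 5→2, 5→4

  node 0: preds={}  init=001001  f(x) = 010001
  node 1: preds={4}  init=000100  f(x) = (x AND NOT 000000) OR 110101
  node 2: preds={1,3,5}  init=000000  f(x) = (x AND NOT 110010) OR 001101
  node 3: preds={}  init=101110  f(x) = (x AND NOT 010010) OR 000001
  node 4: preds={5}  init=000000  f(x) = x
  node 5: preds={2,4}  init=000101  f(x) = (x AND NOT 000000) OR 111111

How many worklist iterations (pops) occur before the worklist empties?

Iteration log — 12 steps:
  step 1. node 0  ⊔preds=000000  new=011001  old=001001  +wl: 
  step 2. node 1  ⊔preds=000000  new=110101  old=000100  +wl: 
  step 3. node 2  ⊔preds=111111  new=001101  old=000000  +wl: 
  step 4. node 3  ⊔preds=000000  new=101111  old=101110  +wl: 2
  step 5. node 4  ⊔preds=000101  new=000101  old=000000  +wl: 1
  step 6. node 5  ⊔preds=001101  new=111111  old=000101  +wl: 4
  step 7. node 2  ⊔preds=111111  new=001101  stable
  step 8. node 1  ⊔preds=000101  new=110101  stable
  step 9. node 4  ⊔preds=111111  new=111111  old=000101  +wl: 1,5
  step 10. node 1  ⊔preds=111111  new=111111  old=110101  +wl: 2
  step 11. node 5  ⊔preds=111111  new=111111  stable
  step 12. node 2  ⊔preds=111111  new=001101  stable

Least fixpoint reached:
  node 0: 011001
  node 1: 111111
  node 2: 001101
  node 3: 101111
  node 4: 111111
  node 5: 111111

12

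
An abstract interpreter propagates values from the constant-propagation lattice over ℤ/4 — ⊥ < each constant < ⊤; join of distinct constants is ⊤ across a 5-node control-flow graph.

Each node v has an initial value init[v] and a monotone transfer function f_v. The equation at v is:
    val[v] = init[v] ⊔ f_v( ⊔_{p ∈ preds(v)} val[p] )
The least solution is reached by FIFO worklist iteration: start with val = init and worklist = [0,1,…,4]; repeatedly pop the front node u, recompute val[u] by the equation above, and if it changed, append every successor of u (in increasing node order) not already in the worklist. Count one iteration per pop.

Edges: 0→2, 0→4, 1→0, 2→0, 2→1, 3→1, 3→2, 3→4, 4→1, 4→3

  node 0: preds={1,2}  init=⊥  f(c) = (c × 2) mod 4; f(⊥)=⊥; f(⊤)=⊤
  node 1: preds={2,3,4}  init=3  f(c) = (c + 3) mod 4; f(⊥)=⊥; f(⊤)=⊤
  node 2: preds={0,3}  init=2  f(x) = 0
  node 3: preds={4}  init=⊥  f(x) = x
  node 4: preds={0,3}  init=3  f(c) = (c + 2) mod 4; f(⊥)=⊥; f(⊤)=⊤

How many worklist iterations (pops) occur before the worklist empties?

12

Trace (12 dequeues):
  [1] u=0 | in ⊤ | out ⊤ | prev ⊥ | push {}
  [2] u=1 | in ⊤ | out ⊤ | prev 3 | push {0}
  [3] u=2 | in ⊤ | out ⊤ | prev 2 | push {1}
  [4] u=3 | in 3 | out 3 | prev ⊥ | push {2}
  [5] u=4 | in ⊤ | out ⊤ | prev 3 | push {3}
  [6] u=0 | in ⊤ | out ⊤ | ==
  [7] u=1 | in ⊤ | out ⊤ | ==
  [8] u=2 | in ⊤ | out ⊤ | ==
  [9] u=3 | in ⊤ | out ⊤ | prev 3 | push {1,2,4}
  [10] u=1 | in ⊤ | out ⊤ | ==
  [11] u=2 | in ⊤ | out ⊤ | ==
  [12] u=4 | in ⊤ | out ⊤ | ==

Converged values:
  [0] ⊤
  [1] ⊤
  [2] ⊤
  [3] ⊤
  [4] ⊤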